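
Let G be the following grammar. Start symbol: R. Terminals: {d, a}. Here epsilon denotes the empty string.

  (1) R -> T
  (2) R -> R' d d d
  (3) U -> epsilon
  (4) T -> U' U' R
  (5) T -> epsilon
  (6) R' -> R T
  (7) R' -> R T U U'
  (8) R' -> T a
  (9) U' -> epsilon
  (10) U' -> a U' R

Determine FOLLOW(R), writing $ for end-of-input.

FIRST(U) = {epsilon}
FIRST(U') = {epsilon, a}
FIRST(R) = {epsilon, a, d}  (via T, R' d d d)
FIRST(T) = {epsilon, a, d}  (via U' U' R)
FIRST(R') = {epsilon, a, d}  (via R T, R T U U', T a)
FOLLOW(R) includes $ since R is the start symbol.
FOLLOW(R'): in R->R' d d d, R' is followed by d d d with FIRST {d}. Thus FOLLOW(R') = {d}.
FOLLOW(U): in R'->R T U U', U is followed by U' with FIRST {epsilon, a}; in R'->R T U U', the suffix after U is nullable, so FOLLOW(U) ⊇ FOLLOW(R') = {d}. Thus FOLLOW(U) = {a, d}.
FOLLOW(R): in T->U' U' R, the suffix after R is empty, so FOLLOW(R) ⊇ FOLLOW(T) = {$, a, d}; in R'->R T, R is followed by T with FIRST {epsilon, a, d}; in R'->R T, the suffix after R is nullable, so FOLLOW(R) ⊇ FOLLOW(R') = {d}; in R'->R T U U', R is followed by T U U' with FIRST {epsilon, a, d}; in R'->R T U U', the suffix after R is nullable, so FOLLOW(R) ⊇ FOLLOW(R') = {d}; in U'->a U' R, the suffix after R is empty, so FOLLOW(R) ⊇ FOLLOW(U') = {$, a, d}. Thus FOLLOW(R) = {$, a, d}.
FOLLOW(T): in R->T, the suffix after T is empty, so FOLLOW(T) ⊇ FOLLOW(R) = {$, a, d}; in R'->R T, the suffix after T is empty, so FOLLOW(T) ⊇ FOLLOW(R') = {d}; in R'->R T U U', T is followed by U U' with FIRST {epsilon, a}; in R'->R T U U', the suffix after T is nullable, so FOLLOW(T) ⊇ FOLLOW(R') = {d}; in R'->T a, T is followed by a with FIRST {a}. Thus FOLLOW(T) = {$, a, d}.
FOLLOW(U'): in T->U' U' R (occurrence 1), U' is followed by U' R with FIRST {epsilon, a, d}; in T->U' U' R (occurrence 1), the suffix after U' is nullable, so FOLLOW(U') ⊇ FOLLOW(T) = {$, a, d}; in T->U' U' R (occurrence 2), U' is followed by R with FIRST {epsilon, a, d}; in T->U' U' R (occurrence 2), the suffix after U' is nullable, so FOLLOW(U') ⊇ FOLLOW(T) = {$, a, d}; in R'->R T U U', the suffix after U' is empty, so FOLLOW(U') ⊇ FOLLOW(R') = {d}; in U'->a U' R, U' is followed by R with FIRST {epsilon, a, d}; in U'->a U' R, the suffix after U' is nullable (adds nothing new). Thus FOLLOW(U') = {$, a, d}.

{$, a, d}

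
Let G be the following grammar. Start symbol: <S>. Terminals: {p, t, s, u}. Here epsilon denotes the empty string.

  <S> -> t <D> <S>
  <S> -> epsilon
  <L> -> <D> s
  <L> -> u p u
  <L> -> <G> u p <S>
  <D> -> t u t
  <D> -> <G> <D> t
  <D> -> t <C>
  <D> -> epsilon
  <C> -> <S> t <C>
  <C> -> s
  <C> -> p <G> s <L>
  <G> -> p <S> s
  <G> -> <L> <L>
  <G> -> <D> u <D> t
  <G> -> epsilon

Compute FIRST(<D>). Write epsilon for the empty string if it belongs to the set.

FIRST(<S>): from <S>->t <D> <S> we get {t}; from <S>->epsilon we get {epsilon}. So FIRST(<S>) = {epsilon, t}.
FIRST(<C>): from <C>-><S> t <C> we get {t}; from <C>->s we get {s}; from <C>->p <G> s <L> we get {p}. So FIRST(<C>) = {p, s, t}.
FIRST(<L>): from <L>-><D> s we get {p, s, t, u}; from <L>->u p u we get {u}; from <L>-><G> u p <S> we get {p, s, t, u}. So FIRST(<L>) = {p, s, t, u}.
FIRST(<D>): from <D>->t u t we get {t}; from <D>-><G> <D> t we get {p, s, t, u}; from <D>->t <C> we get {t}; from <D>->epsilon we get {epsilon}. So FIRST(<D>) = {epsilon, p, s, t, u}.
FIRST(<G>): from <G>->p <S> s we get {p}; from <G>-><L> <L> we get {p, s, t, u}; from <G>-><D> u <D> t we get {p, s, t, u}; from <G>->epsilon we get {epsilon}. So FIRST(<G>) = {epsilon, p, s, t, u}.

{epsilon, p, s, t, u}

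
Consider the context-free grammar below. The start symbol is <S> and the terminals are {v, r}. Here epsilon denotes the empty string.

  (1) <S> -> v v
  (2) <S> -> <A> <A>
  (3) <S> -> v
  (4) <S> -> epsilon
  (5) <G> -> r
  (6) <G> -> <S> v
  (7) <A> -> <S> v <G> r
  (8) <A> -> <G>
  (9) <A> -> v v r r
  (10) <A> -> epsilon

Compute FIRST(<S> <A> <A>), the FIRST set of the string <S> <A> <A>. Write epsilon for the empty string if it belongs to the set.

FIRST(<S>): from <S>->v v we get {v}; from <S>-><A> <A> we get {epsilon, r, v}; from <S>->v we get {v}; from <S>->epsilon we get {epsilon}. So FIRST(<S>) = {epsilon, r, v}.
FIRST(<G>): from <G>->r we get {r}; from <G>-><S> v we get {r, v}. So FIRST(<G>) = {r, v}.
FIRST(<A>): from <A>-><S> v <G> r we get {r, v}; from <A>-><G> we get {r, v}; from <A>->v v r r we get {v}; from <A>->epsilon we get {epsilon}. So FIRST(<A>) = {epsilon, r, v}.
FIRST(<S> <A> <A>): take FIRST of each symbol in turn, carrying on past any symbol whose FIRST contains epsilon; result {epsilon, r, v}.

{epsilon, r, v}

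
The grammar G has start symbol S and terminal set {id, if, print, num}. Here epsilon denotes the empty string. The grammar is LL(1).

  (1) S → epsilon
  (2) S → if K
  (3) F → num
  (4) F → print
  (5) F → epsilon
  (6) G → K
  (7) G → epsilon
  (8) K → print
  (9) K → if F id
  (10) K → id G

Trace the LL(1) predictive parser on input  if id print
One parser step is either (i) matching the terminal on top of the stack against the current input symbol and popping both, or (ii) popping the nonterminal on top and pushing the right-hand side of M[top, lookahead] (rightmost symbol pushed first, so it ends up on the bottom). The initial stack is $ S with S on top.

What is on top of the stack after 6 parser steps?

print

     Stack   Input          Action
  1  $ S     if id print $  expand S → if K
  2  $ K if  if id print $  match if
  3  $ K     id print $     expand K → id G
  4  $ G id  id print $     match id
  5  $ G     print $        expand G → K
  6  $ K     print $        expand K → print
Stack after step 6: $ print (top = print).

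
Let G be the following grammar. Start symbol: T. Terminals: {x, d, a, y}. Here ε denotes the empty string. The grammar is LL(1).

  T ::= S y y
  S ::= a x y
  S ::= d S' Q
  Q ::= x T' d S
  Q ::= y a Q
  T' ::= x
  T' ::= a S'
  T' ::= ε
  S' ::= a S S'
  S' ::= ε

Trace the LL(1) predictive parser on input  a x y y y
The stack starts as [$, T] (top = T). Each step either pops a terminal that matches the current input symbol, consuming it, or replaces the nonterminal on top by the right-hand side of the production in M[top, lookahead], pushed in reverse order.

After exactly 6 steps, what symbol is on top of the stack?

y

     Stack        Input        Action
  1  $ T          a x y y y $  expand T ::= S y y
  2  $ y y S      a x y y y $  expand S ::= a x y
  3  $ y y y x a  a x y y y $  match a
  4  $ y y y x    x y y y $    match x
  5  $ y y y      y y y $      match y
  6  $ y y        y y $        match y
Stack after step 6: $ y (top = y).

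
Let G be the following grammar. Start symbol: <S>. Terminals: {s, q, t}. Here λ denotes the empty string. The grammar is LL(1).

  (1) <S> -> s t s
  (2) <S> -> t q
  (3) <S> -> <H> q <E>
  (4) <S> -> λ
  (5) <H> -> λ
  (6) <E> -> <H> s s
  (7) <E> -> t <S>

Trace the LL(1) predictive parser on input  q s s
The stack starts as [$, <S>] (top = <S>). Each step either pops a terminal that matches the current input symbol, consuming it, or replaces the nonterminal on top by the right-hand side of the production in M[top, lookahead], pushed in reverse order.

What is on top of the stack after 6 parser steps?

step 1: stack=$ <S>  input=q s s $  — expand <S> -> <H> q <E>
step 2: stack=$ <E> q <H>  input=q s s $  — expand <H> -> λ
step 3: stack=$ <E> q  input=q s s $  — match q
step 4: stack=$ <E>  input=s s $  — expand <E> -> <H> s s
step 5: stack=$ s s <H>  input=s s $  — expand <H> -> λ
step 6: stack=$ s s  input=s s $  — match s
Stack after step 6: $ s (top = s).

s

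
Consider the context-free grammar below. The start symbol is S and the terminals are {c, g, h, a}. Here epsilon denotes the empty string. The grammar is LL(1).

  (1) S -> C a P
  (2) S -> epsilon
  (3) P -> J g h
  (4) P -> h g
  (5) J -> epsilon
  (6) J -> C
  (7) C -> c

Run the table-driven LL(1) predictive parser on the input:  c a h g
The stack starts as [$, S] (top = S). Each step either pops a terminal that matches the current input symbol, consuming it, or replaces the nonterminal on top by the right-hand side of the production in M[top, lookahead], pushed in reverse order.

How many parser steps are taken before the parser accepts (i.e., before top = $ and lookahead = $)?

7

step 1: stack=$ S  input=c a h g $  — expand S -> C a P
step 2: stack=$ P a C  input=c a h g $  — expand C -> c
step 3: stack=$ P a c  input=c a h g $  — match c
step 4: stack=$ P a  input=a h g $  — match a
step 5: stack=$ P  input=h g $  — expand P -> h g
step 6: stack=$ g h  input=h g $  — match h
step 7: stack=$ g  input=g $  — match g
Accept reached after 7 steps.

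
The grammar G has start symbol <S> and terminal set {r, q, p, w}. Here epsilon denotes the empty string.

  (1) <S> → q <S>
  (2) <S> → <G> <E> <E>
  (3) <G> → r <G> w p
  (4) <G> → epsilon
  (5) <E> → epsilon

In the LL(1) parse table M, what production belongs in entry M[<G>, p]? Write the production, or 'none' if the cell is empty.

FIRST(<G>) = {epsilon, r}
FIRST(<E>) = {epsilon}
FIRST(<S>) = {epsilon, q, r}  (via <G> <E> <E>)
FOLLOW(<S>) includes $ since <S> is the start symbol.
FOLLOW(<S>): in <S>→q <S>, the suffix after <S> is empty (adds nothing new). Thus FOLLOW(<S>) = {$}.
FOLLOW(<G>): in <S>→<G> <E> <E>, <G> is followed by <E> <E> with FIRST {epsilon}; in <S>→<G> <E> <E>, the suffix after <G> is nullable, so FOLLOW(<G>) ⊇ FOLLOW(<S>) = {$}; in <G>→r <G> w p, <G> is followed by w p with FIRST {w}. Thus FOLLOW(<G>) = {$, w}.
For <G> → r <G> w p: FIRST(r <G> w p) = {r}, so it goes in M[<G>, t] for t ∈ {r}.
For <G> → epsilon: FIRST(epsilon) = {epsilon}, so it goes in M[<G>, t] for t ∈ {}; since epsilon ∈ FIRST, also for every t ∈ FOLLOW(<G>) = {$, w}.
None of these place a production in M[<G>, p].

none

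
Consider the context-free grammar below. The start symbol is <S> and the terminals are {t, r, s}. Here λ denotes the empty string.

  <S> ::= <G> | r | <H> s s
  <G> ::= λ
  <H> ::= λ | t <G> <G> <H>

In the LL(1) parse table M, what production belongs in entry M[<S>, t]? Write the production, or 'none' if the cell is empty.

<S> ::= <H> s s

FIRST(<G>) = {λ}
FIRST(<H>) = {λ, t}
FIRST(<S>) = {λ, r, s, t}  (via <G>, <H> s s)
FOLLOW(<S>) includes $ since <S> is the start symbol.
FOLLOW(<S>): <S> appears on no right-hand side. Thus FOLLOW(<S>) = {$}.
For <S> ::= <G>: FIRST(<G>) = {λ}, so it goes in M[<S>, t] for t ∈ {}; since λ ∈ FIRST, also for every t ∈ FOLLOW(<S>) = {$}.
For <S> ::= r: FIRST(r) = {r}, so it goes in M[<S>, t] for t ∈ {r}.
For <S> ::= <H> s s: FIRST(<H> s s) = {s, t}, so it goes in M[<S>, t] for t ∈ {s, t}.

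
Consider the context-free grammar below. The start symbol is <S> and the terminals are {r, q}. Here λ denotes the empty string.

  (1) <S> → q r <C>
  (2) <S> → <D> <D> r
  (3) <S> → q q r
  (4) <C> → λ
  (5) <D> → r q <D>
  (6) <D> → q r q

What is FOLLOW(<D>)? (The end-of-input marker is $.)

{q, r}

FIRST(<C>) = {λ}
FIRST(<D>) = {q, r}
FIRST(<S>) = {q, r}  (via <D> <D> r)
FOLLOW(<S>) includes $ since <S> is the start symbol.
FOLLOW(<S>): <S> appears on no right-hand side. Thus FOLLOW(<S>) = {$}.
FOLLOW(<C>): in <S>→q r <C>, the suffix after <C> is empty, so FOLLOW(<C>) ⊇ FOLLOW(<S>) = {$}. Thus FOLLOW(<C>) = {$}.
FOLLOW(<D>): in <S>→<D> <D> r (occurrence 1), <D> is followed by <D> r with FIRST {q, r}; in <S>→<D> <D> r (occurrence 2), <D> is followed by r with FIRST {r}; in <D>→r q <D>, the suffix after <D> is empty (adds nothing new). Thus FOLLOW(<D>) = {q, r}.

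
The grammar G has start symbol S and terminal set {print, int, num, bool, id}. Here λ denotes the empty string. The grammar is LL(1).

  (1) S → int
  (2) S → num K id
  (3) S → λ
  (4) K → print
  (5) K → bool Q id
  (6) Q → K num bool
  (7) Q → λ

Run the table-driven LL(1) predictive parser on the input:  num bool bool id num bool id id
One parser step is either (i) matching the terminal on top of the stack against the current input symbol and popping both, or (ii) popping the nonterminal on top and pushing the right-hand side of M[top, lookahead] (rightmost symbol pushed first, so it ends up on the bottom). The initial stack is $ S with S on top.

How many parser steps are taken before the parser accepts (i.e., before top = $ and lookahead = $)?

13

step 1: stack=$ S  input=num bool bool id num bool id id $  — expand S → num K id
step 2: stack=$ id K num  input=num bool bool id num bool id id $  — match num
step 3: stack=$ id K  input=bool bool id num bool id id $  — expand K → bool Q id
step 4: stack=$ id id Q bool  input=bool bool id num bool id id $  — match bool
step 5: stack=$ id id Q  input=bool id num bool id id $  — expand Q → K num bool
step 6: stack=$ id id bool num K  input=bool id num bool id id $  — expand K → bool Q id
step 7: stack=$ id id bool num id Q bool  input=bool id num bool id id $  — match bool
step 8: stack=$ id id bool num id Q  input=id num bool id id $  — expand Q → λ
step 9: stack=$ id id bool num id  input=id num bool id id $  — match id
step 10: stack=$ id id bool num  input=num bool id id $  — match num
step 11: stack=$ id id bool  input=bool id id $  — match bool
step 12: stack=$ id id  input=id id $  — match id
step 13: stack=$ id  input=id $  — match id
Accept reached after 13 steps.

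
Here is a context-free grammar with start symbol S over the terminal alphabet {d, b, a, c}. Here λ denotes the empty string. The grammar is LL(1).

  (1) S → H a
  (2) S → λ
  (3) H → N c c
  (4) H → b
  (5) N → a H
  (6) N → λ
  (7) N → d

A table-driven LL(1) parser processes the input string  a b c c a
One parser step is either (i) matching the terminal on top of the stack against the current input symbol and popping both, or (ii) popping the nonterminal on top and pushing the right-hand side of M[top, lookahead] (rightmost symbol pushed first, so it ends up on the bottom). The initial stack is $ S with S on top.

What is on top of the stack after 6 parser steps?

step 1: stack=$ S  input=a b c c a $  — expand S → H a
step 2: stack=$ a H  input=a b c c a $  — expand H → N c c
step 3: stack=$ a c c N  input=a b c c a $  — expand N → a H
step 4: stack=$ a c c H a  input=a b c c a $  — match a
step 5: stack=$ a c c H  input=b c c a $  — expand H → b
step 6: stack=$ a c c b  input=b c c a $  — match b
Stack after step 6: $ a c c (top = c).

c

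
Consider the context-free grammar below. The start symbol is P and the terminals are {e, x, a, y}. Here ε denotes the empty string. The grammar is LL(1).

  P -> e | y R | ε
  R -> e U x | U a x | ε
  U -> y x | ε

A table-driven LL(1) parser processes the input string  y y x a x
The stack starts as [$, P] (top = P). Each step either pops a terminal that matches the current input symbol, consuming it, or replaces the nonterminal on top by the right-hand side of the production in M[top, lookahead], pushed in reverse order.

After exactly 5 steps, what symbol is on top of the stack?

step 1: stack=$ P  input=y y x a x $  — expand P -> y R
step 2: stack=$ R y  input=y y x a x $  — match y
step 3: stack=$ R  input=y x a x $  — expand R -> U a x
step 4: stack=$ x a U  input=y x a x $  — expand U -> y x
step 5: stack=$ x a x y  input=y x a x $  — match y
Stack after step 5: $ x a x (top = x).

x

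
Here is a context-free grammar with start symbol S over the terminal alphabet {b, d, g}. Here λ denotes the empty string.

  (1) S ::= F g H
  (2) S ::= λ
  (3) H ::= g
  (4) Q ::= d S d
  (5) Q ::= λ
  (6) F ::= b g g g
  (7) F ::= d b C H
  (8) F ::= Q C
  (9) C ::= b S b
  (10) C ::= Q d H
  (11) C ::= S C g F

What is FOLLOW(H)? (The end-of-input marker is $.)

FIRST(H): from H::=g we get {g}. So FIRST(H) = {g}.
FIRST(Q): from Q::=d S d we get {d}; from Q::=λ we get {λ}. So FIRST(Q) = {λ, d}.
FIRST(S): from S::=F g H we get {b, d}; from S::=λ we get {λ}. So FIRST(S) = {λ, b, d}.
FIRST(C): from C::=b S b we get {b}; from C::=Q d H we get {d}; from C::=S C g F we get {b, d}. So FIRST(C) = {b, d}.
FIRST(F): from F::=b g g g we get {b}; from F::=d b C H we get {d}; from F::=Q C we get {b, d}. So FIRST(F) = {b, d}.
FOLLOW(S) includes $ since S is the start symbol.
FOLLOW(S): in Q::=d S d, S is followed by d with FIRST {d}; in C::=b S b, S is followed by b with FIRST {b}; in C::=S C g F, S is followed by C g F with FIRST {b, d}. Thus FOLLOW(S) = {$, b, d}.
FOLLOW(Q): in F::=Q C, Q is followed by C with FIRST {b, d}; in C::=Q d H, Q is followed by d H with FIRST {d}. Thus FOLLOW(Q) = {b, d}.
FOLLOW(H): in S::=F g H, the suffix after H is empty, so FOLLOW(H) ⊇ FOLLOW(S) = {$, b, d}; in F::=d b C H, the suffix after H is empty, so FOLLOW(H) ⊇ FOLLOW(F) = {g}; in C::=Q d H, the suffix after H is empty, so FOLLOW(H) ⊇ FOLLOW(C) = {g}. Thus FOLLOW(H) = {$, b, d, g}.
FOLLOW(F): in S::=F g H, F is followed by g H with FIRST {g}; in C::=S C g F, the suffix after F is empty, so FOLLOW(F) ⊇ FOLLOW(C) = {g}. Thus FOLLOW(F) = {g}.
FOLLOW(C): in F::=d b C H, C is followed by H with FIRST {g}; in F::=Q C, the suffix after C is empty, so FOLLOW(C) ⊇ FOLLOW(F) = {g}; in C::=S C g F, C is followed by g F with FIRST {g}. Thus FOLLOW(C) = {g}.

{$, b, d, g}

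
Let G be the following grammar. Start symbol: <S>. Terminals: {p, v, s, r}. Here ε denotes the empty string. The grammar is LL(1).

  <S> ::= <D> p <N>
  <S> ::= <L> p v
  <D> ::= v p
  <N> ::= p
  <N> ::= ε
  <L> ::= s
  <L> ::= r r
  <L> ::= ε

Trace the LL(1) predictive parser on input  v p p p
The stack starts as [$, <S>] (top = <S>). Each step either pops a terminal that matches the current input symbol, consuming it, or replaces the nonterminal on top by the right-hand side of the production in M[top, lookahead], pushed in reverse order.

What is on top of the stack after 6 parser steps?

p

     Stack        Input      Action
  1  $ <S>        v p p p $  expand <S> ::= <D> p <N>
  2  $ <N> p <D>  v p p p $  expand <D> ::= v p
  3  $ <N> p p v  v p p p $  match v
  4  $ <N> p p    p p p $    match p
  5  $ <N> p      p p $      match p
  6  $ <N>        p $        expand <N> ::= p
Stack after step 6: $ p (top = p).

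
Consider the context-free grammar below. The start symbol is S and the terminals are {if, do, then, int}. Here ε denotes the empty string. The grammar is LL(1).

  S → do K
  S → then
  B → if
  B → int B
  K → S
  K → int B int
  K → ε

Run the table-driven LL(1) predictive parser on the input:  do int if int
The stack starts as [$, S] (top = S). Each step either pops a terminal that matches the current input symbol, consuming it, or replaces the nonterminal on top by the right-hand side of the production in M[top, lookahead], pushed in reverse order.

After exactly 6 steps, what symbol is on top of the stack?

int

step 1: stack=$ S  input=do int if int $  — expand S → do K
step 2: stack=$ K do  input=do int if int $  — match do
step 3: stack=$ K  input=int if int $  — expand K → int B int
step 4: stack=$ int B int  input=int if int $  — match int
step 5: stack=$ int B  input=if int $  — expand B → if
step 6: stack=$ int if  input=if int $  — match if
Stack after step 6: $ int (top = int).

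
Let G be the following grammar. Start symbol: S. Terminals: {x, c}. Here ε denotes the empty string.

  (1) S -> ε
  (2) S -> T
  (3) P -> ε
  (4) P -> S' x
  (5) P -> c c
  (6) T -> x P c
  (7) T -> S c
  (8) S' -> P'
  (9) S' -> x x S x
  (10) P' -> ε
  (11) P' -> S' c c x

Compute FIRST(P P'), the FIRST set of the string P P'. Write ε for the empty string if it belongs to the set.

FIRST(S) = {ε, c, x}  (via T)
FIRST(T) = {c, x}  (via S c)
FIRST(P) = {ε, c, x}  (via S' x)
FIRST(S') = {ε, c, x}  (via P')
FIRST(P') = {ε, c, x}  (via S' c c x)
FIRST(P P'): take FIRST of each symbol in turn, carrying on past any symbol whose FIRST contains ε; result {ε, c, x}.

{ε, c, x}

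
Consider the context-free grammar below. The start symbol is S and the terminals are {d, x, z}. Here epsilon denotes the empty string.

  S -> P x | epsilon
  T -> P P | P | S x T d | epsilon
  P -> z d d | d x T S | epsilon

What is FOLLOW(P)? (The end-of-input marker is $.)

{d, x, z}

FIRST(P) = {epsilon, d, z}
FIRST(S) = {epsilon, d, x, z}  (via P x)
FIRST(T) = {epsilon, d, x, z}  (via P P, P, S x T d)
FOLLOW(S) includes $ since S is the start symbol.
FOLLOW(S): in T->S x T d, S is followed by x T d with FIRST {x}; in P->d x T S, the suffix after S is empty, so FOLLOW(S) ⊇ FOLLOW(P) = {d, x, z}. Thus FOLLOW(S) = {$, d, x, z}.
FOLLOW(T): in T->S x T d, T is followed by d with FIRST {d}; in P->d x T S, T is followed by S with FIRST {epsilon, d, x, z}; in P->d x T S, the suffix after T is nullable, so FOLLOW(T) ⊇ FOLLOW(P) = {d, x, z}. Thus FOLLOW(T) = {d, x, z}.
FOLLOW(P): in S->P x, P is followed by x with FIRST {x}; in T->P P (occurrence 1), P is followed by P with FIRST {epsilon, d, z}; in T->P P (occurrence 1), the suffix after P is nullable, so FOLLOW(P) ⊇ FOLLOW(T) = {d, x, z}; in T->P P (occurrence 2), the suffix after P is empty, so FOLLOW(P) ⊇ FOLLOW(T) = {d, x, z}; in T->P, the suffix after P is empty, so FOLLOW(P) ⊇ FOLLOW(T) = {d, x, z}. Thus FOLLOW(P) = {d, x, z}.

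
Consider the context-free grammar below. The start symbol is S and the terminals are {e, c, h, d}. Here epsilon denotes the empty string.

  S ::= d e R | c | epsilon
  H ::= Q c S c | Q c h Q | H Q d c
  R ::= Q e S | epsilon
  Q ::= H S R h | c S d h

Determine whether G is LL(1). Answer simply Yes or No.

FIRST(S) = {epsilon, c, d}
FIRST(H) = {c}
FIRST(R) = {epsilon, c}
FIRST(Q) = {c}
FOLLOW(S) = {$, c, d, h}
FOLLOW(H) = {c, d, h}
FOLLOW(R) = {$, c, d, h}
FOLLOW(Q) = {c, d, e, h}
Cell M[H, c] receives both H ::= Q c S c and H ::= Q c h Q and H ::= H Q d c — the grammar is not LL(1).

No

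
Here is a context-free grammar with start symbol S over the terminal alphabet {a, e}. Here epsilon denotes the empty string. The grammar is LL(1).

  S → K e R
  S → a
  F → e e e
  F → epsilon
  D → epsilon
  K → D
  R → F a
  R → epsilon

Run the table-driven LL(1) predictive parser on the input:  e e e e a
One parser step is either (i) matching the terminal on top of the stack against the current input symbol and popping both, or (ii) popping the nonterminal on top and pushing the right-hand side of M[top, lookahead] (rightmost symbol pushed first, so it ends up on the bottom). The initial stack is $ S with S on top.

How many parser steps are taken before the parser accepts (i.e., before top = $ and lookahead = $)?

step 1: stack=$ S  input=e e e e a $  — expand S → K e R
step 2: stack=$ R e K  input=e e e e a $  — expand K → D
step 3: stack=$ R e D  input=e e e e a $  — expand D → epsilon
step 4: stack=$ R e  input=e e e e a $  — match e
step 5: stack=$ R  input=e e e a $  — expand R → F a
step 6: stack=$ a F  input=e e e a $  — expand F → e e e
step 7: stack=$ a e e e  input=e e e a $  — match e
step 8: stack=$ a e e  input=e e a $  — match e
step 9: stack=$ a e  input=e a $  — match e
step 10: stack=$ a  input=a $  — match a
Accept reached after 10 steps.

10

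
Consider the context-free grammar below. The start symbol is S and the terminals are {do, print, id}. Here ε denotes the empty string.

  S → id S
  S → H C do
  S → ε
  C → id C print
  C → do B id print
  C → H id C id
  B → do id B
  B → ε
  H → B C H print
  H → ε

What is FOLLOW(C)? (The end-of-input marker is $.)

FIRST(B) = {ε, do}
FIRST(S) = {ε, do, id}  (via H C do)
FIRST(C) = {do, id}  (via H id C id)
FIRST(H) = {ε, do, id}  (via B C H print)
FOLLOW(S) includes $ since S is the start symbol.
FOLLOW(S): in S→id S, the suffix after S is empty (adds nothing new). Thus FOLLOW(S) = {$}.
FOLLOW(C): in S→H C do, C is followed by do with FIRST {do}; in C→id C print, C is followed by print with FIRST {print}; in C→H id C id, C is followed by id with FIRST {id}; in H→B C H print, C is followed by H print with FIRST {do, id, print}. Thus FOLLOW(C) = {do, id, print}.
FOLLOW(B): in C→do B id print, B is followed by id print with FIRST {id}; in B→do id B, the suffix after B is empty (adds nothing new); in H→B C H print, B is followed by C H print with FIRST {do, id}. Thus FOLLOW(B) = {do, id}.
FOLLOW(H): in S→H C do, H is followed by C do with FIRST {do, id}; in C→H id C id, H is followed by id C id with FIRST {id}; in H→B C H print, H is followed by print with FIRST {print}. Thus FOLLOW(H) = {do, id, print}.

{do, id, print}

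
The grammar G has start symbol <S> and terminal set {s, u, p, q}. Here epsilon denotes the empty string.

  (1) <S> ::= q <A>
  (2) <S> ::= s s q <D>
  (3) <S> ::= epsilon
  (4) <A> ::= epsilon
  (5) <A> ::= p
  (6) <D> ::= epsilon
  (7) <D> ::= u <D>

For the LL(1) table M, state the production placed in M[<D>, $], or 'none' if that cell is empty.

FIRST(<S>) = {epsilon, q, s}
FIRST(<A>) = {epsilon, p}
FIRST(<D>) = {epsilon, u}
FOLLOW(<S>) includes $ since <S> is the start symbol.
FOLLOW(<S>): <S> appears on no right-hand side. Thus FOLLOW(<S>) = {$}.
FOLLOW(<D>): in <S>::=s s q <D>, the suffix after <D> is empty, so FOLLOW(<D>) ⊇ FOLLOW(<S>) = {$}; in <D>::=u <D>, the suffix after <D> is empty (adds nothing new). Thus FOLLOW(<D>) = {$}.
For <D> ::= epsilon: FIRST(epsilon) = {epsilon}, so it goes in M[<D>, t] for t ∈ {}; since epsilon ∈ FIRST, also for every t ∈ FOLLOW(<D>) = {$}.
For <D> ::= u <D>: FIRST(u <D>) = {u}, so it goes in M[<D>, t] for t ∈ {u}.

<D> ::= epsilon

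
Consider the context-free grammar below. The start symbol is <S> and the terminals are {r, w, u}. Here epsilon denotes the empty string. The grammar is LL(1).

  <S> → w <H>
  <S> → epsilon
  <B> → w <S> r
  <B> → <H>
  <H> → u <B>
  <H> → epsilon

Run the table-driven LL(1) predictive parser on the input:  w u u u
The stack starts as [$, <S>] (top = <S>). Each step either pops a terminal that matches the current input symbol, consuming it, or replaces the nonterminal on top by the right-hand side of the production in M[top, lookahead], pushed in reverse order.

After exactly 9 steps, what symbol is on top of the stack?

u

step 1: stack=$ <S>  input=w u u u $  — expand <S> → w <H>
step 2: stack=$ <H> w  input=w u u u $  — match w
step 3: stack=$ <H>  input=u u u $  — expand <H> → u <B>
step 4: stack=$ <B> u  input=u u u $  — match u
step 5: stack=$ <B>  input=u u $  — expand <B> → <H>
step 6: stack=$ <H>  input=u u $  — expand <H> → u <B>
step 7: stack=$ <B> u  input=u u $  — match u
step 8: stack=$ <B>  input=u $  — expand <B> → <H>
step 9: stack=$ <H>  input=u $  — expand <H> → u <B>
Stack after step 9: $ <B> u (top = u).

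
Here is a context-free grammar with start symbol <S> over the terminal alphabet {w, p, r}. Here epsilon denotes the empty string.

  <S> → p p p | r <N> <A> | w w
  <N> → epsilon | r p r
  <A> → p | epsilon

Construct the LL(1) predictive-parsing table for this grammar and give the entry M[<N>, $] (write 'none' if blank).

<N> → epsilon

FIRST(<S>) = {p, r, w}
FIRST(<N>) = {epsilon, r}
FIRST(<A>) = {epsilon, p}
FOLLOW(<S>) includes $ since <S> is the start symbol.
FOLLOW(<S>): <S> appears on no right-hand side. Thus FOLLOW(<S>) = {$}.
FOLLOW(<N>): in <S>→r <N> <A>, <N> is followed by <A> with FIRST {epsilon, p}; in <S>→r <N> <A>, the suffix after <N> is nullable, so FOLLOW(<N>) ⊇ FOLLOW(<S>) = {$}. Thus FOLLOW(<N>) = {$, p}.
For <N> → epsilon: FIRST(epsilon) = {epsilon}, so it goes in M[<N>, t] for t ∈ {}; since epsilon ∈ FIRST, also for every t ∈ FOLLOW(<N>) = {$, p}.
For <N> → r p r: FIRST(r p r) = {r}, so it goes in M[<N>, t] for t ∈ {r}.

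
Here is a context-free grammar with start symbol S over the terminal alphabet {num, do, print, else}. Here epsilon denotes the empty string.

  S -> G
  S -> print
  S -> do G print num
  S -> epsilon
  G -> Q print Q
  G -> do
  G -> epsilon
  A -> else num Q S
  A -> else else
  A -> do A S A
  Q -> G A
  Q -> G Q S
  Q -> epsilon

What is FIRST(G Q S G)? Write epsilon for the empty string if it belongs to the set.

FIRST(A) = {do, else}
FIRST(S) = {epsilon, do, else, print}  (via G)
FIRST(G) = {epsilon, do, else, print}  (via Q print Q)
FIRST(Q) = {epsilon, do, else, print}  (via G A, G Q S)
FIRST(G Q S G): take FIRST of each symbol in turn, carrying on past any symbol whose FIRST contains epsilon; result {epsilon, do, else, print}.

{epsilon, do, else, print}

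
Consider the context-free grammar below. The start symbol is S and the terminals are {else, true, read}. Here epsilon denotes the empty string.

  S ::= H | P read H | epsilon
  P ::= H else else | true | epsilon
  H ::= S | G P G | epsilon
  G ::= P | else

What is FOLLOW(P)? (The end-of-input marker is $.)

{$, else, read, true}

FIRST(S) = {epsilon, else, read, true}  (via H, P read H)
FIRST(P) = {epsilon, else, read, true}  (via H else else)
FIRST(G) = {epsilon, else, read, true}  (via P)
FIRST(H) = {epsilon, else, read, true}  (via S, G P G)
FOLLOW(S) includes $ since S is the start symbol.
FOLLOW(S): in H::=S, the suffix after S is empty, so FOLLOW(S) ⊇ FOLLOW(H) = {$, else}. Thus FOLLOW(S) = {$, else}.
FOLLOW(H): in S::=H, the suffix after H is empty, so FOLLOW(H) ⊇ FOLLOW(S) = {$, else}; in S::=P read H, the suffix after H is empty, so FOLLOW(H) ⊇ FOLLOW(S) = {$, else}; in P::=H else else, H is followed by else else with FIRST {else}. Thus FOLLOW(H) = {$, else}.
FOLLOW(G): in H::=G P G (occurrence 1), G is followed by P G with FIRST {epsilon, else, read, true}; in H::=G P G (occurrence 1), the suffix after G is nullable, so FOLLOW(G) ⊇ FOLLOW(H) = {$, else}; in H::=G P G (occurrence 2), the suffix after G is empty, so FOLLOW(G) ⊇ FOLLOW(H) = {$, else}. Thus FOLLOW(G) = {$, else, read, true}.
FOLLOW(P): in S::=P read H, P is followed by read H with FIRST {read}; in H::=G P G, P is followed by G with FIRST {epsilon, else, read, true}; in H::=G P G, the suffix after P is nullable, so FOLLOW(P) ⊇ FOLLOW(H) = {$, else}; in G::=P, the suffix after P is empty, so FOLLOW(P) ⊇ FOLLOW(G) = {$, else, read, true}. Thus FOLLOW(P) = {$, else, read, true}.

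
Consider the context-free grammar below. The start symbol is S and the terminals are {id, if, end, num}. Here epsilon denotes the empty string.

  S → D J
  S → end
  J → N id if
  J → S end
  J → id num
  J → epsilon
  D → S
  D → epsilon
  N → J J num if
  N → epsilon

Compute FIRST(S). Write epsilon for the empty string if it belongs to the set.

FIRST(S) = {epsilon, end, id, num}  (via D J)
FIRST(D) = {epsilon, end, id, num}  (via S)
FIRST(J) = {epsilon, end, id, num}  (via N id if, S end)
FIRST(N) = {epsilon, end, id, num}  (via J J num if)

{epsilon, end, id, num}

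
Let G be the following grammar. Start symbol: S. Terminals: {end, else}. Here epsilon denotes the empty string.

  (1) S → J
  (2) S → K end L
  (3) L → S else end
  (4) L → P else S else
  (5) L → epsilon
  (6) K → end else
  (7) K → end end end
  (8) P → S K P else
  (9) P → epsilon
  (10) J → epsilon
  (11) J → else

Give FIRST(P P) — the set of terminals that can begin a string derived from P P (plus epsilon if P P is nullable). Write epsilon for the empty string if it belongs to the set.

FIRST(K) = {end}
FIRST(J) = {epsilon, else}
FIRST(S) = {epsilon, else, end}  (via J, K end L)
FIRST(P) = {epsilon, else, end}  (via S K P else)
FIRST(L) = {epsilon, else, end}  (via S else end, P else S else)
FIRST(P P): take FIRST of each symbol in turn, carrying on past any symbol whose FIRST contains epsilon; result {epsilon, else, end}.

{epsilon, else, end}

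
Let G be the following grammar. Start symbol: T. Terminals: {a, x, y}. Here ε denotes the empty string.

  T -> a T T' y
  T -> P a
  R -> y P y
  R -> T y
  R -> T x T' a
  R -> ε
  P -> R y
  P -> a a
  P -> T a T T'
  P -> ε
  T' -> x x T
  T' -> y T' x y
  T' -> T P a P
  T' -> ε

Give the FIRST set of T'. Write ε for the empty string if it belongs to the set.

{ε, a, x, y}

FIRST(T) = {a, y}  (via P a)
FIRST(R) = {ε, a, y}  (via T y, T x T' a)
FIRST(T') = {ε, a, x, y}  (via T P a P)
FIRST(P) = {ε, a, y}  (via R y, T a T T')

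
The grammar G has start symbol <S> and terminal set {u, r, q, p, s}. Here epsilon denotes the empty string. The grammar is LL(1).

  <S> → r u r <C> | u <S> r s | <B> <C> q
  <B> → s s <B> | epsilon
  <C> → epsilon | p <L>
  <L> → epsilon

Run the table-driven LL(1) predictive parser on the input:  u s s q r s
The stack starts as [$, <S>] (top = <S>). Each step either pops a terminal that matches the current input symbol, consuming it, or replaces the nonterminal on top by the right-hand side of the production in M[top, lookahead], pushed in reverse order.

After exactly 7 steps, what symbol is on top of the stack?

<C>

     Stack                Input          Action
  1  $ <S>                u s s q r s $  expand <S> → u <S> r s
  2  $ s r <S> u          u s s q r s $  match u
  3  $ s r <S>            s s q r s $    expand <S> → <B> <C> q
  4  $ s r q <C> <B>      s s q r s $    expand <B> → s s <B>
  5  $ s r q <C> <B> s s  s s q r s $    match s
  6  $ s r q <C> <B> s    s q r s $      match s
  7  $ s r q <C> <B>      q r s $        expand <B> → epsilon
Stack after step 7: $ s r q <C> (top = <C>).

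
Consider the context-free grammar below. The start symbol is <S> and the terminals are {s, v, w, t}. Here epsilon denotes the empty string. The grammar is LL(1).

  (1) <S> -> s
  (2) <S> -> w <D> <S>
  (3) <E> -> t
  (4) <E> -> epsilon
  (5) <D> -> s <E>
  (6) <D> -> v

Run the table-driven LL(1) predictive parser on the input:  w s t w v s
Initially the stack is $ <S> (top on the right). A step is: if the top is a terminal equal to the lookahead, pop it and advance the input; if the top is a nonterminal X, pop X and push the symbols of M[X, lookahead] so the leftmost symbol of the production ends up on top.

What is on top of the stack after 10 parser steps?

<S>

      Stack        Input          Action
   1  $ <S>        w s t w v s $  expand <S> -> w <D> <S>
   2  $ <S> <D> w  w s t w v s $  match w
   3  $ <S> <D>    s t w v s $    expand <D> -> s <E>
   4  $ <S> <E> s  s t w v s $    match s
   5  $ <S> <E>    t w v s $      expand <E> -> t
   6  $ <S> t      t w v s $      match t
   7  $ <S>        w v s $        expand <S> -> w <D> <S>
   8  $ <S> <D> w  w v s $        match w
   9  $ <S> <D>    v s $          expand <D> -> v
  10  $ <S> v      v s $          match v
Stack after step 10: $ <S> (top = <S>).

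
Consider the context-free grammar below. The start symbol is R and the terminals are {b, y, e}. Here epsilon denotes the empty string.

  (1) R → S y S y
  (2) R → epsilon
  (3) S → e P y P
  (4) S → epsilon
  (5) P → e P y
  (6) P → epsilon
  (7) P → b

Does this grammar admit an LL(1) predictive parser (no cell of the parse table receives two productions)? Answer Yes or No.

Yes

FIRST(R) = {epsilon, e, y}
FIRST(S) = {epsilon, e}
FIRST(P) = {epsilon, b, e}
FOLLOW(R) = {$}
FOLLOW(S) = {y}
FOLLOW(P) = {y}
Each cell of M receives at most one production.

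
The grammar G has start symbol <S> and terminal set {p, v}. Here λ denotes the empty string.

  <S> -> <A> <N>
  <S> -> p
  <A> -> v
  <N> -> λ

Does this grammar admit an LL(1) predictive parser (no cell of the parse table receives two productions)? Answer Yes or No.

FIRST(<S>) = {p, v}
FIRST(<A>) = {v}
FIRST(<N>) = {λ}
FOLLOW(<S>) = {$}
FOLLOW(<A>) = {$}
FOLLOW(<N>) = {$}
Each cell of M receives at most one production.

Yes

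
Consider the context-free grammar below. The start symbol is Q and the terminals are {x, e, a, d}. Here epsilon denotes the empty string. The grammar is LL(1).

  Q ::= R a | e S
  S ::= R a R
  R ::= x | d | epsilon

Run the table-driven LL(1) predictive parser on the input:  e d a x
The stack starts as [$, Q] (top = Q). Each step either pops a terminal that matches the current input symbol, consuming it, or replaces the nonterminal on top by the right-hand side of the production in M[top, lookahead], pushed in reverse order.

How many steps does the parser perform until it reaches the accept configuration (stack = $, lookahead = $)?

step 1: stack=$ Q  input=e d a x $  — expand Q ::= e S
step 2: stack=$ S e  input=e d a x $  — match e
step 3: stack=$ S  input=d a x $  — expand S ::= R a R
step 4: stack=$ R a R  input=d a x $  — expand R ::= d
step 5: stack=$ R a d  input=d a x $  — match d
step 6: stack=$ R a  input=a x $  — match a
step 7: stack=$ R  input=x $  — expand R ::= x
step 8: stack=$ x  input=x $  — match x
Accept reached after 8 steps.

8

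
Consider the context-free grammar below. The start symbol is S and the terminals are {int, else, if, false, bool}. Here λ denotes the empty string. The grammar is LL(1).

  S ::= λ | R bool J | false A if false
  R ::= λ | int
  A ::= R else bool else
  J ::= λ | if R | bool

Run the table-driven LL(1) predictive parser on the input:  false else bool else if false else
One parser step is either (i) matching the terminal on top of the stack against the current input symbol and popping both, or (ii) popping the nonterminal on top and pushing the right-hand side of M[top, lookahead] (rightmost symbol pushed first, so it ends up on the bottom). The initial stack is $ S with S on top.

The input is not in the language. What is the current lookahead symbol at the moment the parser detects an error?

else

      Stack                        Input                                 Action
   1  $ S                          false else bool else if false else $  expand S ::= false A if false
   2  $ false if A false           false else bool else if false else $  match false
   3  $ false if A                 else bool else if false else $        expand A ::= R else bool else
   4  $ false if else bool else R  else bool else if false else $        expand R ::= λ
   5  $ false if else bool else    else bool else if false else $        match else
   6  $ false if else bool         bool else if false else $             match bool
   7  $ false if else              else if false else $                  match else
   8  $ false if                   if false else $                       match if
   9  $ false                      false else $                          match false
  10  $                            else $                                error: stack empty but input remains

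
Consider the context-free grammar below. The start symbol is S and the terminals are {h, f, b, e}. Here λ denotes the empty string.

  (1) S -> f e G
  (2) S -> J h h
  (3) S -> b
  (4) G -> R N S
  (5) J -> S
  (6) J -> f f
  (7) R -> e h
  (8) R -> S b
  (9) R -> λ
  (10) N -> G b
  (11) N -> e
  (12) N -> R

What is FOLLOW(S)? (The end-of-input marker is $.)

FIRST(S) = {b, f}  (via J h h)
FIRST(J) = {b, f}  (via S)
FIRST(R) = {λ, b, e, f}  (via S b)
FIRST(G) = {b, e, f}  (via R N S)
FIRST(N) = {λ, b, e, f}  (via G b, R)
FOLLOW(S) includes $ since S is the start symbol.
FOLLOW(J): in S->J h h, J is followed by h h with FIRST {h}. Thus FOLLOW(J) = {h}.
FOLLOW(N): in G->R N S, N is followed by S with FIRST {b, f}. Thus FOLLOW(N) = {b, f}.
FOLLOW(R): in G->R N S, R is followed by N S with FIRST {b, e, f}; in N->R, the suffix after R is empty, so FOLLOW(R) ⊇ FOLLOW(N) = {b, f}. Thus FOLLOW(R) = {b, e, f}.
FOLLOW(S): in G->R N S, the suffix after S is empty, so FOLLOW(S) ⊇ FOLLOW(G) = {$, b, h}; in J->S, the suffix after S is empty, so FOLLOW(S) ⊇ FOLLOW(J) = {h}; in R->S b, S is followed by b with FIRST {b}. Thus FOLLOW(S) = {$, b, h}.
FOLLOW(G): in S->f e G, the suffix after G is empty, so FOLLOW(G) ⊇ FOLLOW(S) = {$, b, h}; in N->G b, G is followed by b with FIRST {b}. Thus FOLLOW(G) = {$, b, h}.

{$, b, h}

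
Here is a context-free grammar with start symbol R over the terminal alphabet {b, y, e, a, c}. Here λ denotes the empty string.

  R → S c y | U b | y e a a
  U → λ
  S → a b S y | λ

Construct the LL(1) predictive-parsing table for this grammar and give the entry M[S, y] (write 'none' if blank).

FIRST(U): from U→λ we get {λ}. So FIRST(U) = {λ}.
FIRST(S): from S→a b S y we get {a}; from S→λ we get {λ}. So FIRST(S) = {λ, a}.
FIRST(R): from R→S c y we get {a, c}; from R→U b we get {b}; from R→y e a a we get {y}. So FIRST(R) = {a, b, c, y}.
FOLLOW(R) includes $ since R is the start symbol.
FOLLOW(S): in R→S c y, S is followed by c y with FIRST {c}; in S→a b S y, S is followed by y with FIRST {y}. Thus FOLLOW(S) = {c, y}.
For S → a b S y: FIRST(a b S y) = {a}, so it goes in M[S, t] for t ∈ {a}.
For S → λ: FIRST(λ) = {λ}, so it goes in M[S, t] for t ∈ {}; since λ ∈ FIRST, also for every t ∈ FOLLOW(S) = {c, y}.

S → λ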